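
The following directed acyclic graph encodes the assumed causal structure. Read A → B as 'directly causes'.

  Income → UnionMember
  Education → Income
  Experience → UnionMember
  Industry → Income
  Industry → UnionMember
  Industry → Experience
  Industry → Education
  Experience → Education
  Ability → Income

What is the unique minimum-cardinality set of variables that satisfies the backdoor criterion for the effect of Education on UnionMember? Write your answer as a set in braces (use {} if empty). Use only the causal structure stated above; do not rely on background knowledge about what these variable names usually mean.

Variables eligible for adjustment (non-descendants of Education, excluding Education and UnionMember): {Ability, Experience, Industry}.
Backdoor paths from Education to UnionMember:
  P1: Education <- Industry -> Experience -> UnionMember
  P2: Education <- Industry -> Income -> UnionMember
  P3: Education <- Industry -> UnionMember
  P4: Education <- Experience <- Industry -> Income -> UnionMember
  P5: Education <- Experience <- Industry -> UnionMember
  P6: Education <- Experience -> UnionMember
The empty set is not sufficient: P1 (Education <- Industry -> Experience -> UnionMember) has no collider blocking it and no conditioned non-collider, so it is open.
Try {Experience, Industry}:
  P1: blocked at fork node Industry ∈ conditioning set.
  P2: blocked at fork node Industry ∈ conditioning set.
  P3: blocked at fork node Industry ∈ conditioning set.
  P4: blocked at chain node Experience ∈ conditioning set.
  P5: blocked at chain node Experience ∈ conditioning set.
  P6: blocked at fork node Experience ∈ conditioning set.
{Experience, Industry} contains no descendant of Education and blocks every backdoor path.
Every element of {Experience, Industry} is needed (dropping Experience leaves P6 open; dropping Industry leaves P2 open), so no proper subset is valid.
Among all size-2 subsets of the eligible variables, only {Experience, Industry} blocks every backdoor path, so it is the unique smallest valid adjustment set.

{Experience, Industry}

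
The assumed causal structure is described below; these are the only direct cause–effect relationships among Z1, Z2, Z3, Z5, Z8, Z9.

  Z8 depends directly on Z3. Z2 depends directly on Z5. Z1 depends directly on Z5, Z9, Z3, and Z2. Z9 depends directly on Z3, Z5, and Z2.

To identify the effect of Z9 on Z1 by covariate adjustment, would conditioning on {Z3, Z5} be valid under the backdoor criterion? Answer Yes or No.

Backdoor paths from Z9 to Z1 (paths whose first edge points into Z9):
  P1: Z9 <- Z5 -> Z2 -> Z1
  P2: Z9 <- Z5 -> Z1
  P3: Z9 <- Z3 -> Z1
  P4: Z9 <- Z2 <- Z5 -> Z1
  P5: Z9 <- Z2 -> Z1
Condition 1 (no descendant of Z9 in the set): holds — descendants of Z9 are {Z1}; none are in {Z3, Z5}.
Condition 2 (every backdoor path blocked by {Z3, Z5}):
  P1: blocked at fork node Z5 ∈ conditioning set.
  P2: blocked at fork node Z5 ∈ conditioning set.
  P3: blocked at fork node Z3 ∈ conditioning set.
  P4: blocked at fork node Z5 ∈ conditioning set.
  P5: open — no interior node is in the conditioning set.
{Z3, Z5} does not satisfy the backdoor criterion.

No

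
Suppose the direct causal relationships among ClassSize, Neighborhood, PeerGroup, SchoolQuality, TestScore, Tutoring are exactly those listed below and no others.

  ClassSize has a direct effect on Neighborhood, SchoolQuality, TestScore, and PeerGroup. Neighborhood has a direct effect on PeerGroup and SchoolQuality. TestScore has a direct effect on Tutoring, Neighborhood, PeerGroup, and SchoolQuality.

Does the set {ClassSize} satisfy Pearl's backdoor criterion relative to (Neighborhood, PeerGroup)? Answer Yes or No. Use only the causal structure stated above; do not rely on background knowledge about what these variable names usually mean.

Backdoor paths from Neighborhood to PeerGroup (paths whose first edge points into Neighborhood):
  P1: Neighborhood <- ClassSize -> TestScore -> PeerGroup
  P2: Neighborhood <- ClassSize -> PeerGroup
  P3: Neighborhood <- ClassSize -> SchoolQuality <- TestScore -> PeerGroup
  P4: Neighborhood <- TestScore <- ClassSize -> PeerGroup
  P5: Neighborhood <- TestScore -> PeerGroup
  P6: Neighborhood <- TestScore -> SchoolQuality <- ClassSize -> PeerGroup
Condition 1 (no descendant of Neighborhood in the set): holds — descendants of Neighborhood are {PeerGroup, SchoolQuality}; none are in {ClassSize}.
Condition 2 (every backdoor path blocked by {ClassSize}):
  P1: blocked at fork node ClassSize ∈ conditioning set.
  P2: blocked at fork node ClassSize ∈ conditioning set.
  P3: blocked at fork node ClassSize ∈ conditioning set.
  P4: blocked at fork node ClassSize ∈ conditioning set.
  P5: open — no interior node is in the conditioning set.
  P6: blocked at collider SchoolQuality (neither it nor any descendant is in the conditioning set).
{ClassSize} does not satisfy the backdoor criterion.

No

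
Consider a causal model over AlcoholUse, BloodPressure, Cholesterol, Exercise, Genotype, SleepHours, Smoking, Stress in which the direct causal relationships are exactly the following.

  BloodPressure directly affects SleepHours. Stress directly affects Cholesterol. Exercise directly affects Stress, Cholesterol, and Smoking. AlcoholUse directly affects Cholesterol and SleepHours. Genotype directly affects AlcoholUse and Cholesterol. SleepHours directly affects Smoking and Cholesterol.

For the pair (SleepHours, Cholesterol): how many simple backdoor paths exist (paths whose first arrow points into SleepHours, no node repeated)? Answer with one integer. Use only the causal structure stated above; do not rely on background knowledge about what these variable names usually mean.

A backdoor path from SleepHours to Cholesterol is any simple undirected path whose first edge points into SleepHours (i.e. leaves SleepHours via a parent).
Parents of SleepHours: {AlcoholUse, BloodPressure}.
Enumerating:
  P1: SleepHours <- AlcoholUse <- Genotype -> Cholesterol
  P2: SleepHours <- AlcoholUse -> Cholesterol
That exhausts the simple backdoor paths. Count: 2.

2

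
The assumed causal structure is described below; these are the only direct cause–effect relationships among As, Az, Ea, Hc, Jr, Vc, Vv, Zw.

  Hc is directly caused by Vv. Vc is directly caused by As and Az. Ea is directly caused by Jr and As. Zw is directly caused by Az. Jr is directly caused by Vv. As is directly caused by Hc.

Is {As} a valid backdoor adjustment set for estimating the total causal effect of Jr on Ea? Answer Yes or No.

Backdoor paths from Jr to Ea (paths whose first edge points into Jr):
  P1: Jr <- Vv -> Hc -> As -> Ea
Condition 1 (no descendant of Jr in the set): holds — descendants of Jr are {Ea}; none are in {As}.
Condition 2 (every backdoor path blocked by {As}):
  P1: blocked at chain node As ∈ conditioning set.
{As} satisfies the backdoor criterion.

Yes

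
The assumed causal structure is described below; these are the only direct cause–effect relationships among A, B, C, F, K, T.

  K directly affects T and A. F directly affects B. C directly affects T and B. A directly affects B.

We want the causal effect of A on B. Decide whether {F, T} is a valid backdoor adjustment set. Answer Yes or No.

No

Backdoor paths from A to B (paths whose first edge points into A):
  P1: A <- K -> T <- C -> B
Condition 1 (no descendant of A in the set): holds — descendants of A are {B}; none are in {F, T}.
Condition 2 (every backdoor path blocked by {F, T}):
  P1: open — collider(s) T are conditioned on (or have a conditioned descendant) and no non-collider on the path is in the set.
{F, T} does not satisfy the backdoor criterion.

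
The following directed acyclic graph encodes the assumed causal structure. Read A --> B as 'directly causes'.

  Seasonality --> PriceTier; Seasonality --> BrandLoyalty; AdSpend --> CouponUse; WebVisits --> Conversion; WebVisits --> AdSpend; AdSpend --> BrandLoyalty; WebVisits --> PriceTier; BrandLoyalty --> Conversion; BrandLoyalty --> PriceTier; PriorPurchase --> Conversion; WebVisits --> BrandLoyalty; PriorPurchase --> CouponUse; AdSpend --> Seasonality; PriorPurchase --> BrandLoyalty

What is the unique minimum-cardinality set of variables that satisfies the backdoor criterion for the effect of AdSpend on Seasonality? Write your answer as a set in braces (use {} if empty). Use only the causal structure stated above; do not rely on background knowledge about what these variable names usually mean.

{}

Variables eligible for adjustment (non-descendants of AdSpend, excluding AdSpend and Seasonality): {PriorPurchase, WebVisits}.
Backdoor paths from AdSpend to Seasonality:
  P1: AdSpend <- WebVisits -> BrandLoyalty <- Seasonality
  P2: AdSpend <- WebVisits -> BrandLoyalty -> PriceTier <- Seasonality
  P3: AdSpend <- WebVisits -> PriceTier <- Seasonality
  P4: AdSpend <- WebVisits -> PriceTier <- BrandLoyalty <- Seasonality
  P5: AdSpend <- WebVisits -> Conversion <- PriorPurchase -> BrandLoyalty <- Seasonality
  P6: AdSpend <- WebVisits -> Conversion <- PriorPurchase -> BrandLoyalty -> PriceTier <- Seasonality
  P7: AdSpend <- WebVisits -> Conversion <- BrandLoyalty <- Seasonality
  P8: AdSpend <- WebVisits -> Conversion <- BrandLoyalty -> PriceTier <- Seasonality
Each backdoor path contains an unconditioned collider, so every path is already blocked with the empty conditioning set:
  P1: blocked at collider BrandLoyalty (neither it nor any descendant is in the conditioning set).
  P2: blocked at collider PriceTier (neither it nor any descendant is in the conditioning set).
  P3: blocked at collider PriceTier (neither it nor any descendant is in the conditioning set).
  P4: blocked at collider PriceTier (neither it nor any descendant is in the conditioning set).
  P5: blocked at collider Conversion (neither it nor any descendant is in the conditioning set).
  P6: blocked at collider Conversion (neither it nor any descendant is in the conditioning set).
  P7: blocked at collider Conversion (neither it nor any descendant is in the conditioning set).
  P8: blocked at collider Conversion (neither it nor any descendant is in the conditioning set).
The empty set is therefore the unique smallest valid set.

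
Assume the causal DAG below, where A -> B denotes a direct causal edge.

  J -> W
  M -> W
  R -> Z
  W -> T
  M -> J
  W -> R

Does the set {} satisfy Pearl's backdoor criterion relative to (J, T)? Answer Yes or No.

No

Backdoor paths from J to T (paths whose first edge points into J):
  P1: J <- M -> W -> T
Condition 1 (no descendant of J in the set): holds — descendants of J are {R, T, W, Z}; none are in {}.
Condition 2 (every backdoor path blocked by {}):
  P1: open — no interior node is in the conditioning set.
{} does not satisfy the backdoor criterion.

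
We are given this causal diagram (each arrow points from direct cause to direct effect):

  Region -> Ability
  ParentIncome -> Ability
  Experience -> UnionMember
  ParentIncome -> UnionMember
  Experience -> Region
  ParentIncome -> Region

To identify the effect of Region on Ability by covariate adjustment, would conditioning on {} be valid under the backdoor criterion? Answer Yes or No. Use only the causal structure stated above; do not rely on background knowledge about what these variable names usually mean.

Backdoor paths from Region to Ability (paths whose first edge points into Region):
  P1: Region <- ParentIncome -> Ability
  P2: Region <- Experience -> UnionMember <- ParentIncome -> Ability
Condition 1 (no descendant of Region in the set): holds — descendants of Region are {Ability}; none are in {}.
Condition 2 (every backdoor path blocked by {}):
  P1: open — no interior node is in the conditioning set.
  P2: blocked at collider UnionMember (neither it nor any descendant is in the conditioning set).
{} does not satisfy the backdoor criterion.

No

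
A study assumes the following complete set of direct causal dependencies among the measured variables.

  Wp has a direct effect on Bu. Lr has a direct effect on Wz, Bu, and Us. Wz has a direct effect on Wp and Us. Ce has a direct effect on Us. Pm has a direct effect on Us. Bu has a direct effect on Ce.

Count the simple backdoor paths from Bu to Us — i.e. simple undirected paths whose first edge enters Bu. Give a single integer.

A backdoor path from Bu to Us is any simple undirected path whose first edge points into Bu (i.e. leaves Bu via a parent).
Parents of Bu: {Lr, Wp}.
Enumerating:
  P1: Bu <- Lr -> Wz -> Us
  P2: Bu <- Lr -> Us
  P3: Bu <- Wp <- Wz <- Lr -> Us
  P4: Bu <- Wp <- Wz -> Us
That exhausts the simple backdoor paths. Count: 4.

4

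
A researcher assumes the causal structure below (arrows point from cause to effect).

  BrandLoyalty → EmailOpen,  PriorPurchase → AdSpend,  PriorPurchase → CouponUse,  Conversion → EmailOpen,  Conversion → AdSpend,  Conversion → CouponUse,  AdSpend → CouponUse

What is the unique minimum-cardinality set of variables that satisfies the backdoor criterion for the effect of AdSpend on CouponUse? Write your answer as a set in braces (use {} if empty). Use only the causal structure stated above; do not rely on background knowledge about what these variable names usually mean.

{Conversion, PriorPurchase}

Variables eligible for adjustment (non-descendants of AdSpend, excluding AdSpend and CouponUse): {BrandLoyalty, Conversion, EmailOpen, PriorPurchase}.
Backdoor paths from AdSpend to CouponUse:
  P1: AdSpend <- PriorPurchase -> CouponUse
  P2: AdSpend <- Conversion -> CouponUse
The empty set is not sufficient: P1 (AdSpend <- PriorPurchase -> CouponUse) has no collider blocking it and no conditioned non-collider, so it is open.
Try {Conversion, PriorPurchase}:
  P1: blocked at fork node PriorPurchase ∈ conditioning set.
  P2: blocked at fork node Conversion ∈ conditioning set.
{Conversion, PriorPurchase} contains no descendant of AdSpend and blocks every backdoor path.
Every element of {Conversion, PriorPurchase} is needed (dropping Conversion leaves P2 open; dropping PriorPurchase leaves P1 open), so no proper subset is valid.
Among all size-2 subsets of the eligible variables, only {Conversion, PriorPurchase} blocks every backdoor path, so it is the unique smallest valid adjustment set.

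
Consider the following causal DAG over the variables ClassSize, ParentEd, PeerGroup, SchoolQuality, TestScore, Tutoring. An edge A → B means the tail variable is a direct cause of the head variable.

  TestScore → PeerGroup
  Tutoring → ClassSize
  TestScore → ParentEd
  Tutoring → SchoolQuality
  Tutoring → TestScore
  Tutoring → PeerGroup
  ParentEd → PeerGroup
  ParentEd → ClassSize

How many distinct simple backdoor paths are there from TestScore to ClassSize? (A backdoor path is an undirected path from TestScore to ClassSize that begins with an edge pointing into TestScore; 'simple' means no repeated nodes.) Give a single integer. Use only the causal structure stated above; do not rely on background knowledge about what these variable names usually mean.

2

A backdoor path from TestScore to ClassSize is any simple undirected path whose first edge points into TestScore (i.e. leaves TestScore via a parent).
Parents of TestScore: {Tutoring}.
Enumerating:
  P1: TestScore <- Tutoring -> ClassSize
  P2: TestScore <- Tutoring -> PeerGroup <- ParentEd -> ClassSize
That exhausts the simple backdoor paths. Count: 2.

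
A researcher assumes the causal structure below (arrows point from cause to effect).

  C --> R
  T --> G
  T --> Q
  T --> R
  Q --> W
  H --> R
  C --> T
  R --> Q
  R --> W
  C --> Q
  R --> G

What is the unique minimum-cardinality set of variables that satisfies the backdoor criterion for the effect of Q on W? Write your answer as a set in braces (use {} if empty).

Variables eligible for adjustment (non-descendants of Q, excluding Q and W): {C, G, H, R, T}.
Backdoor paths from Q to W:
  P1: Q <- C -> T -> R -> W
  P2: Q <- C -> T -> G <- R -> W
  P3: Q <- C -> R -> W
  P4: Q <- T <- C -> R -> W
  P5: Q <- T -> R -> W
  P6: Q <- T -> G <- R -> W
  P7: Q <- R -> W
The empty set is not sufficient: P1 (Q <- C -> T -> R -> W) has no collider blocking it and no conditioned non-collider, so it is open.
Try {R}:
  P1: blocked at chain node R ∈ conditioning set.
  P2: blocked at collider G (neither it nor any descendant is in the conditioning set).
  P3: blocked at chain node R ∈ conditioning set.
  P4: blocked at chain node R ∈ conditioning set.
  P5: blocked at chain node R ∈ conditioning set.
  P6: blocked at collider G (neither it nor any descendant is in the conditioning set).
  P7: blocked at fork node R ∈ conditioning set.
{R} contains no descendant of Q and blocks every backdoor path.
No other singleton works — e.g. {H} leaves P1 open — so {R} is the unique smallest valid adjustment set.

{R}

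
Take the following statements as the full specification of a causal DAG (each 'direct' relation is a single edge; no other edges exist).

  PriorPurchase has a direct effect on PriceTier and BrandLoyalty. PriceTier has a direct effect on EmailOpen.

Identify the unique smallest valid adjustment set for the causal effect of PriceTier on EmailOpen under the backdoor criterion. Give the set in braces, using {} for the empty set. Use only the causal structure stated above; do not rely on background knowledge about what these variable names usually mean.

{}

Variables eligible for adjustment (non-descendants of PriceTier, excluding PriceTier and EmailOpen): {BrandLoyalty, PriorPurchase}.
Backdoor paths from PriceTier to EmailOpen:
  (none)
With no backdoor paths the empty set already satisfies the criterion, and it is trivially minimal.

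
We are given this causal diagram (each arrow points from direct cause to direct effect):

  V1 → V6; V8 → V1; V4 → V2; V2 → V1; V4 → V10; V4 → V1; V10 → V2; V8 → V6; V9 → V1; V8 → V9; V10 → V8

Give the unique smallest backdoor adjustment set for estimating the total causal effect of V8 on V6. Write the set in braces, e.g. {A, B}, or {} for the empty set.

{V10}

Variables eligible for adjustment (non-descendants of V8, excluding V8 and V6): {V10, V2, V4}.
Backdoor paths from V8 to V6:
  P1: V8 <- V10 <- V4 -> V2 -> V1 -> V6
  P2: V8 <- V10 <- V4 -> V1 -> V6
  P3: V8 <- V10 -> V2 <- V4 -> V1 -> V6
  P4: V8 <- V10 -> V2 -> V1 -> V6
The empty set is not sufficient: P1 (V8 <- V10 <- V4 -> V2 -> V1 -> V6) has no collider blocking it and no conditioned non-collider, so it is open.
Try {V10}:
  P1: blocked at chain node V10 ∈ conditioning set.
  P2: blocked at chain node V10 ∈ conditioning set.
  P3: blocked at fork node V10 ∈ conditioning set.
  P4: blocked at fork node V10 ∈ conditioning set.
{V10} contains no descendant of V8 and blocks every backdoor path.
No other singleton works — e.g. {V4} leaves P4 open — so {V10} is the unique smallest valid adjustment set.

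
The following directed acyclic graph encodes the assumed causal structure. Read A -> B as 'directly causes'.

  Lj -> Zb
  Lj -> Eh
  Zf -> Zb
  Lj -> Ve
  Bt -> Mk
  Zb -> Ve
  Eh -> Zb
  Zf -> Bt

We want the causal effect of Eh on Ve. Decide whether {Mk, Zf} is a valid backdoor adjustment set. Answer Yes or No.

Backdoor paths from Eh to Ve (paths whose first edge points into Eh):
  P1: Eh <- Lj -> Zb -> Ve
  P2: Eh <- Lj -> Ve
Condition 1 (no descendant of Eh in the set): holds — descendants of Eh are {Ve, Zb}; none are in {Mk, Zf}.
Condition 2 (every backdoor path blocked by {Mk, Zf}):
  P1: open — no interior node is in the conditioning set.
  P2: open — no interior node is in the conditioning set.
{Mk, Zf} does not satisfy the backdoor criterion.

No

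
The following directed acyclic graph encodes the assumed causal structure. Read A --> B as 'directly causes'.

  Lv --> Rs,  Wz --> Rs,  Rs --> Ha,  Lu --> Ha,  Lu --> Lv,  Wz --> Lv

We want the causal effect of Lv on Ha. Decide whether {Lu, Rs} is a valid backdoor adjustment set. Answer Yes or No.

Backdoor paths from Lv to Ha (paths whose first edge points into Lv):
  P1: Lv <- Lu -> Ha
  P2: Lv <- Wz -> Rs -> Ha
Condition 1 (no descendant of Lv in the set): FAILS — Rs is a descendant of Lv.
Condition 2 (every backdoor path blocked by {Lu, Rs}):
  P1: blocked at fork node Lu ∈ conditioning set.
  P2: blocked at chain node Rs ∈ conditioning set.
{Lu, Rs} does not satisfy the backdoor criterion.

No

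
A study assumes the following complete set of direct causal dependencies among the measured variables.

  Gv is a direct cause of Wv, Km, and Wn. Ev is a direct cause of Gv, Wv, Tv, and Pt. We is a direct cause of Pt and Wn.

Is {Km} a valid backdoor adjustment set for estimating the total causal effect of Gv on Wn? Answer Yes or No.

Backdoor paths from Gv to Wn (paths whose first edge points into Gv):
  P1: Gv <- Ev -> Pt <- We -> Wn
Condition 1 (no descendant of Gv in the set): FAILS — Km is a descendant of Gv.
Condition 2 (every backdoor path blocked by {Km}):
  P1: blocked at collider Pt (neither it nor any descendant is in the conditioning set).
{Km} does not satisfy the backdoor criterion.

No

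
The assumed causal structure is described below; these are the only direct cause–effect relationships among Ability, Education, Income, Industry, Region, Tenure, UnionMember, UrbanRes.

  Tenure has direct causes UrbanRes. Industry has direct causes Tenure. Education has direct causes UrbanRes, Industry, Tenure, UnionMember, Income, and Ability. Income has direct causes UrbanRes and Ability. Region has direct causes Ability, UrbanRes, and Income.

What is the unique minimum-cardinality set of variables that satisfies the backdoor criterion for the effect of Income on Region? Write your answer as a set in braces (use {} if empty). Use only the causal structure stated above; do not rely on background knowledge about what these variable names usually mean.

Variables eligible for adjustment (non-descendants of Income, excluding Income and Region): {Ability, Industry, Tenure, UnionMember, UrbanRes}.
Backdoor paths from Income to Region:
  P1: Income <- UrbanRes -> Tenure -> Industry -> Education <- Ability -> Region
  P2: Income <- UrbanRes -> Tenure -> Education <- Ability -> Region
  P3: Income <- UrbanRes -> Region
  P4: Income <- UrbanRes -> Education <- Ability -> Region
  P5: Income <- Ability -> Region
  P6: Income <- Ability -> Education <- UrbanRes -> Region
  P7: Income <- Ability -> Education <- Tenure <- UrbanRes -> Region
  P8: Income <- Ability -> Education <- Industry <- Tenure <- UrbanRes -> Region
The empty set is not sufficient: P3 (Income <- UrbanRes -> Region) has no collider blocking it and no conditioned non-collider, so it is open.
Try {Ability, UrbanRes}:
  P1: blocked at fork node UrbanRes ∈ conditioning set.
  P2: blocked at fork node UrbanRes ∈ conditioning set.
  P3: blocked at fork node UrbanRes ∈ conditioning set.
  P4: blocked at fork node UrbanRes ∈ conditioning set.
  P5: blocked at fork node Ability ∈ conditioning set.
  P6: blocked at fork node Ability ∈ conditioning set.
  P7: blocked at fork node Ability ∈ conditioning set.
  P8: blocked at fork node Ability ∈ conditioning set.
{Ability, UrbanRes} contains no descendant of Income and blocks every backdoor path.
Every element of {Ability, UrbanRes} is needed (dropping Ability leaves P5 open; dropping UrbanRes leaves P3 open), so no proper subset is valid.
Among all size-2 subsets of the eligible variables, only {Ability, UrbanRes} blocks every backdoor path, so it is the unique smallest valid adjustment set.

{Ability, UrbanRes}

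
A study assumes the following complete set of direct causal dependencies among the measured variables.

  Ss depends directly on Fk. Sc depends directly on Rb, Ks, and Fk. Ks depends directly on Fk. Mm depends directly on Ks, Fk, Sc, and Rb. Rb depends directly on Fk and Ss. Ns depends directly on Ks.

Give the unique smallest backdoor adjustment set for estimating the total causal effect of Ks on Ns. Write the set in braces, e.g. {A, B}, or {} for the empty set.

{}

Variables eligible for adjustment (non-descendants of Ks, excluding Ks and Ns): {Fk, Rb, Ss}.
Backdoor paths from Ks to Ns:
  (none)
With no backdoor paths the empty set already satisfies the criterion, and it is trivially minimal.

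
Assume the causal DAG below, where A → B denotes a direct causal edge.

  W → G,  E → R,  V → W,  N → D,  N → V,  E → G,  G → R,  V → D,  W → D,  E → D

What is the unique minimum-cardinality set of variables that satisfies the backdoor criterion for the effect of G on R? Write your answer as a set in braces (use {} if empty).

Variables eligible for adjustment (non-descendants of G, excluding G and R): {D, E, N, V, W}.
Backdoor paths from G to R:
  P1: G <- E -> R
  P2: G <- W <- V <- N -> D <- E -> R
  P3: G <- W <- V -> D <- E -> R
  P4: G <- W -> D <- E -> R
The empty set is not sufficient: P1 (G <- E -> R) has no collider blocking it and no conditioned non-collider, so it is open.
Try {E}:
  P1: blocked at fork node E ∈ conditioning set.
  P2: blocked at collider D (neither it nor any descendant is in the conditioning set).
  P3: blocked at collider D (neither it nor any descendant is in the conditioning set).
  P4: blocked at collider D (neither it nor any descendant is in the conditioning set).
{E} contains no descendant of G and blocks every backdoor path.
No other singleton works — e.g. {N} leaves P1 open — so {E} is the unique smallest valid adjustment set.

{E}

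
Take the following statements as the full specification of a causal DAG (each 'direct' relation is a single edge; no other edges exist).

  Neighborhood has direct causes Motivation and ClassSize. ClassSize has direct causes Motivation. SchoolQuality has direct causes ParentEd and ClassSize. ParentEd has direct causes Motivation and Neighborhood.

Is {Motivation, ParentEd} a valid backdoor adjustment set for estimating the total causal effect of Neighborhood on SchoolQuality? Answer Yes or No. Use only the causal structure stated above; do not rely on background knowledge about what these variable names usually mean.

Backdoor paths from Neighborhood to SchoolQuality (paths whose first edge points into Neighborhood):
  P1: Neighborhood <- Motivation -> ClassSize -> SchoolQuality
  P2: Neighborhood <- Motivation -> ParentEd -> SchoolQuality
  P3: Neighborhood <- ClassSize <- Motivation -> ParentEd -> SchoolQuality
  P4: Neighborhood <- ClassSize -> SchoolQuality
Condition 1 (no descendant of Neighborhood in the set): FAILS — ParentEd is a descendant of Neighborhood.
Condition 2 (every backdoor path blocked by {Motivation, ParentEd}):
  P1: blocked at fork node Motivation ∈ conditioning set.
  P2: blocked at fork node Motivation ∈ conditioning set.
  P3: blocked at fork node Motivation ∈ conditioning set.
  P4: open — no interior node is in the conditioning set.
{Motivation, ParentEd} does not satisfy the backdoor criterion.

No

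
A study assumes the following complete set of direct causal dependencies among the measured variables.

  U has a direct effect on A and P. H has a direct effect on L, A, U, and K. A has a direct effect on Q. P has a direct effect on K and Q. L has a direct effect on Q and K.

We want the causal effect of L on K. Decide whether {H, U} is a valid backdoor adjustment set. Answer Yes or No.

Backdoor paths from L to K (paths whose first edge points into L):
  P1: L <- H -> U -> A -> Q <- P -> K
  P2: L <- H -> U -> P -> K
  P3: L <- H -> A <- U -> P -> K
  P4: L <- H -> A -> Q <- P -> K
  P5: L <- H -> K
Condition 1 (no descendant of L in the set): holds — descendants of L are {K, Q}; none are in {H, U}.
Condition 2 (every backdoor path blocked by {H, U}):
  P1: blocked at fork node H ∈ conditioning set.
  P2: blocked at fork node H ∈ conditioning set.
  P3: blocked at fork node H ∈ conditioning set.
  P4: blocked at fork node H ∈ conditioning set.
  P5: blocked at fork node H ∈ conditioning set.
{H, U} satisfies the backdoor criterion.

Yes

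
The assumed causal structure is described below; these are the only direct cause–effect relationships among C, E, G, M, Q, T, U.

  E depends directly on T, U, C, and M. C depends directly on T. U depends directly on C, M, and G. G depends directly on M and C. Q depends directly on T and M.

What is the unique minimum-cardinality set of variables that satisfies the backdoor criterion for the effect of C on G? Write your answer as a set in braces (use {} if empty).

Variables eligible for adjustment (non-descendants of C, excluding C and G): {M, Q, T}.
Backdoor paths from C to G:
  P1: C <- T -> Q <- M -> G
  P2: C <- T -> Q <- M -> U <- G
  P3: C <- T -> Q <- M -> E <- U <- G
  P4: C <- T -> E <- M -> G
  P5: C <- T -> E <- M -> U <- G
  P6: C <- T -> E <- U <- M -> G
  P7: C <- T -> E <- U <- G
Each backdoor path contains an unconditioned collider, so every path is already blocked with the empty conditioning set:
  P1: blocked at collider Q (neither it nor any descendant is in the conditioning set).
  P2: blocked at collider Q (neither it nor any descendant is in the conditioning set).
  P3: blocked at collider Q (neither it nor any descendant is in the conditioning set).
  P4: blocked at collider E (neither it nor any descendant is in the conditioning set).
  P5: blocked at collider E (neither it nor any descendant is in the conditioning set).
  P6: blocked at collider E (neither it nor any descendant is in the conditioning set).
  P7: blocked at collider E (neither it nor any descendant is in the conditioning set).
The empty set is therefore the unique smallest valid set.

{}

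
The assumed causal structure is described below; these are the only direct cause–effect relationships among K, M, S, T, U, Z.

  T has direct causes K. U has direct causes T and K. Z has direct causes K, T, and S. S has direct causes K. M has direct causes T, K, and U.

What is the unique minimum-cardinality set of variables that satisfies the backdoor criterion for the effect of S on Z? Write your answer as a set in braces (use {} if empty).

{K}

Variables eligible for adjustment (non-descendants of S, excluding S and Z): {K, M, T, U}.
Backdoor paths from S to Z:
  P1: S <- K -> T -> Z
  P2: S <- K -> U <- T -> Z
  P3: S <- K -> U -> M <- T -> Z
  P4: S <- K -> M <- T -> Z
  P5: S <- K -> M <- U <- T -> Z
  P6: S <- K -> Z
The empty set is not sufficient: P1 (S <- K -> T -> Z) has no collider blocking it and no conditioned non-collider, so it is open.
Try {K}:
  P1: blocked at fork node K ∈ conditioning set.
  P2: blocked at fork node K ∈ conditioning set.
  P3: blocked at fork node K ∈ conditioning set.
  P4: blocked at fork node K ∈ conditioning set.
  P5: blocked at fork node K ∈ conditioning set.
  P6: blocked at fork node K ∈ conditioning set.
{K} contains no descendant of S and blocks every backdoor path.
No other singleton works — e.g. {T} leaves P6 open — so {K} is the unique smallest valid adjustment set.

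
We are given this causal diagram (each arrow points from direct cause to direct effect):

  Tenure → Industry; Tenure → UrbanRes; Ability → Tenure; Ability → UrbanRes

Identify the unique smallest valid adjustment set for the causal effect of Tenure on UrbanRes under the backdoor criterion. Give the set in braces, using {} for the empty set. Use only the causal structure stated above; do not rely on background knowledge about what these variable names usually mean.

Variables eligible for adjustment (non-descendants of Tenure, excluding Tenure and UrbanRes): {Ability}.
Backdoor paths from Tenure to UrbanRes:
  P1: Tenure <- Ability -> UrbanRes
The empty set is not sufficient: P1 (Tenure <- Ability -> UrbanRes) has no collider blocking it and no conditioned non-collider, so it is open.
Try {Ability}:
  P1: blocked at fork node Ability ∈ conditioning set.
{Ability} contains no descendant of Tenure and blocks every backdoor path.
{Ability} is the unique smallest valid adjustment set.

{Ability}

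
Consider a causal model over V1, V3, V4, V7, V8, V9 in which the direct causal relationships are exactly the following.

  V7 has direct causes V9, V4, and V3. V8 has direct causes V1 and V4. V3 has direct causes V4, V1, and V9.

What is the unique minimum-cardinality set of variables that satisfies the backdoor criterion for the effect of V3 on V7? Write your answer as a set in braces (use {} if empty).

{V4, V9}

Variables eligible for adjustment (non-descendants of V3, excluding V3 and V7): {V1, V4, V8, V9}.
Backdoor paths from V3 to V7:
  P1: V3 <- V4 -> V7
  P2: V3 <- V9 -> V7
  P3: V3 <- V1 -> V8 <- V4 -> V7
The empty set is not sufficient: P1 (V3 <- V4 -> V7) has no collider blocking it and no conditioned non-collider, so it is open.
Try {V4, V9}:
  P1: blocked at fork node V4 ∈ conditioning set.
  P2: blocked at fork node V9 ∈ conditioning set.
  P3: blocked at collider V8 (neither it nor any descendant is in the conditioning set).
{V4, V9} contains no descendant of V3 and blocks every backdoor path.
Every element of {V4, V9} is needed (dropping V4 leaves P1 open; dropping V9 leaves P2 open), so no proper subset is valid.
Among all size-2 subsets of the eligible variables, only {V4, V9} blocks every backdoor path, so it is the unique smallest valid adjustment set.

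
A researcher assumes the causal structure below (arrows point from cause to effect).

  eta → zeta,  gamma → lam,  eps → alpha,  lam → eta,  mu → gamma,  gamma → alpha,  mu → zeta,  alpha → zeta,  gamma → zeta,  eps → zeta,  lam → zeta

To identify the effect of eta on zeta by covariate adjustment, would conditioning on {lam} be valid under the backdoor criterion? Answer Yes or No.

Backdoor paths from eta to zeta (paths whose first edge points into eta):
  P1: eta <- lam <- gamma <- mu -> zeta
  P2: eta <- lam <- gamma -> alpha <- eps -> zeta
  P3: eta <- lam <- gamma -> alpha -> zeta
  P4: eta <- lam <- gamma -> zeta
  P5: eta <- lam -> zeta
Condition 1 (no descendant of eta in the set): holds — descendants of eta are {zeta}; none are in {lam}.
Condition 2 (every backdoor path blocked by {lam}):
  P1: blocked at chain node lam ∈ conditioning set.
  P2: blocked at chain node lam ∈ conditioning set.
  P3: blocked at chain node lam ∈ conditioning set.
  P4: blocked at chain node lam ∈ conditioning set.
  P5: blocked at fork node lam ∈ conditioning set.
{lam} satisfies the backdoor criterion.

Yes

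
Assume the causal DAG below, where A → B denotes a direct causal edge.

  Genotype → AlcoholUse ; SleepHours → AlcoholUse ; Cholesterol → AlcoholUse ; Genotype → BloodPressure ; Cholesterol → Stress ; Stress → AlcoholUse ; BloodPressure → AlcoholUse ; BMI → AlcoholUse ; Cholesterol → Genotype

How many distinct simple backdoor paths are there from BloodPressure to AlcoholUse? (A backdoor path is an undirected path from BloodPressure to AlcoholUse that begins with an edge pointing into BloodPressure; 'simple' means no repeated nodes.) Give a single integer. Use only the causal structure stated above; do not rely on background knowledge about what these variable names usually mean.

3

A backdoor path from BloodPressure to AlcoholUse is any simple undirected path whose first edge points into BloodPressure (i.e. leaves BloodPressure via a parent).
Parents of BloodPressure: {Genotype}.
Enumerating:
  P1: BloodPressure <- Genotype <- Cholesterol -> Stress -> AlcoholUse
  P2: BloodPressure <- Genotype <- Cholesterol -> AlcoholUse
  P3: BloodPressure <- Genotype -> AlcoholUse
That exhausts the simple backdoor paths. Count: 3.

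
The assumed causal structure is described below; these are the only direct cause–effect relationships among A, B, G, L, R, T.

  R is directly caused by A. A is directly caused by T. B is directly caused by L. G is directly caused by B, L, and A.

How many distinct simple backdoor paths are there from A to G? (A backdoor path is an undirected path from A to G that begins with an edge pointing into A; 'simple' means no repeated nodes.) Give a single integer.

0

A backdoor path from A to G is any simple undirected path whose first edge points into A (i.e. leaves A via a parent).
Parents of A: {T}.
No simple path from any parent of A reaches G without revisiting A, so there are no backdoor paths.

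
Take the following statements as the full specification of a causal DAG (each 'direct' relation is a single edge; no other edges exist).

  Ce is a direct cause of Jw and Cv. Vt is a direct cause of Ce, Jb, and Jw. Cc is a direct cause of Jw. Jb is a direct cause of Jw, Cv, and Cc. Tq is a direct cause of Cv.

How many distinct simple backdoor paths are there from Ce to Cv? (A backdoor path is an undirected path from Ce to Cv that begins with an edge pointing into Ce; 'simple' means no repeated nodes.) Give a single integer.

3

A backdoor path from Ce to Cv is any simple undirected path whose first edge points into Ce (i.e. leaves Ce via a parent).
Parents of Ce: {Vt}.
Enumerating:
  P1: Ce <- Vt -> Jb -> Cv
  P2: Ce <- Vt -> Jw <- Jb -> Cv
  P3: Ce <- Vt -> Jw <- Cc <- Jb -> Cv
That exhausts the simple backdoor paths. Count: 3.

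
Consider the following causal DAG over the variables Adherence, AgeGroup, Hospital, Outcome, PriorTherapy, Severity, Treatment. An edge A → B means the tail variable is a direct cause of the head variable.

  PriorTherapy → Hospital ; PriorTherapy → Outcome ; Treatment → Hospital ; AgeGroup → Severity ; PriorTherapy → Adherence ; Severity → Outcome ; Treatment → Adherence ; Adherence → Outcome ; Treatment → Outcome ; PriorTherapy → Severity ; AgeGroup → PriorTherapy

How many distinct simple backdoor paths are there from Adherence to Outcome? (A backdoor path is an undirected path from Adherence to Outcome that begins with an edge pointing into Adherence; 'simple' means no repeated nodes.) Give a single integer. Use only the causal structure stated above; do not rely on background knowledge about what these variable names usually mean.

A backdoor path from Adherence to Outcome is any simple undirected path whose first edge points into Adherence (i.e. leaves Adherence via a parent).
Parents of Adherence: {PriorTherapy, Treatment}.
Enumerating:
  P1: Adherence <- Treatment -> Hospital <- PriorTherapy <- AgeGroup -> Severity -> Outcome
  P2: Adherence <- Treatment -> Hospital <- PriorTherapy -> Severity -> Outcome
  P3: Adherence <- Treatment -> Hospital <- PriorTherapy -> Outcome
  P4: Adherence <- Treatment -> Outcome
  P5: Adherence <- PriorTherapy <- AgeGroup -> Severity -> Outcome
  P6: Adherence <- PriorTherapy -> Severity -> Outcome
  P7: Adherence <- PriorTherapy -> Hospital <- Treatment -> Outcome
  P8: Adherence <- PriorTherapy -> Outcome
That exhausts the simple backdoor paths. Count: 8.

8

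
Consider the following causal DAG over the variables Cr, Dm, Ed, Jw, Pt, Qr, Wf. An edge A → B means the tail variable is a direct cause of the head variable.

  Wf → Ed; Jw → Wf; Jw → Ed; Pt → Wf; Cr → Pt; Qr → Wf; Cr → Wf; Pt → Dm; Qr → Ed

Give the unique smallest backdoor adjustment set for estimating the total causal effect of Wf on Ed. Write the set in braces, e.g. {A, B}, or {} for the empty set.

Variables eligible for adjustment (non-descendants of Wf, excluding Wf and Ed): {Cr, Dm, Jw, Pt, Qr}.
Backdoor paths from Wf to Ed:
  P1: Wf <- Qr -> Ed
  P2: Wf <- Jw -> Ed
The empty set is not sufficient: P1 (Wf <- Qr -> Ed) has no collider blocking it and no conditioned non-collider, so it is open.
Try {Jw, Qr}:
  P1: blocked at fork node Qr ∈ conditioning set.
  P2: blocked at fork node Jw ∈ conditioning set.
{Jw, Qr} contains no descendant of Wf and blocks every backdoor path.
Every element of {Jw, Qr} is needed (dropping Jw leaves P2 open; dropping Qr leaves P1 open), so no proper subset is valid.
Among all size-2 subsets of the eligible variables, only {Jw, Qr} blocks every backdoor path, so it is the unique smallest valid adjustment set.

{Jw, Qr}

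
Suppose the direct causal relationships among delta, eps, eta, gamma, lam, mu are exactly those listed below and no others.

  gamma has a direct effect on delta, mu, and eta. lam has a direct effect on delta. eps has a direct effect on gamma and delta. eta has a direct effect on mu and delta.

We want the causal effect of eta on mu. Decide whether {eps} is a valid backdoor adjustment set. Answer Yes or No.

No

Backdoor paths from eta to mu (paths whose first edge points into eta):
  P1: eta <- gamma -> mu
Condition 1 (no descendant of eta in the set): holds — descendants of eta are {delta, mu}; none are in {eps}.
Condition 2 (every backdoor path blocked by {eps}):
  P1: open — no interior node is in the conditioning set.
{eps} does not satisfy the backdoor criterion.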